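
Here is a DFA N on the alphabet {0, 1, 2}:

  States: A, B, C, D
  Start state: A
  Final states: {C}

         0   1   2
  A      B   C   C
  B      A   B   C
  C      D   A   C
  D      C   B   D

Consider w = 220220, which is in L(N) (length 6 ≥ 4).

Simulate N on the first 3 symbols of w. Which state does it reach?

State sequence: A -2-> C -2-> C -0-> D

After reading 3 characters, N is in state D.
(This kind of state-tracing is the core of the pumping-lemma construction: with 4 states, pigeonhole forces a repeat within the first 4 steps.)

D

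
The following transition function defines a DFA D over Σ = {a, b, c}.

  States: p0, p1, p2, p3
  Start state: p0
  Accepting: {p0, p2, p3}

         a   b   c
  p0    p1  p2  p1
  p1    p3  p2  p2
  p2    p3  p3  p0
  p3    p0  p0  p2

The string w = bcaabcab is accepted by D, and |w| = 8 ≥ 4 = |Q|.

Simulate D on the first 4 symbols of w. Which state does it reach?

State sequence: p0 -b-> p2 -c-> p0 -a-> p1 -a-> p3

After reading 4 characters, D is in state p3.

p3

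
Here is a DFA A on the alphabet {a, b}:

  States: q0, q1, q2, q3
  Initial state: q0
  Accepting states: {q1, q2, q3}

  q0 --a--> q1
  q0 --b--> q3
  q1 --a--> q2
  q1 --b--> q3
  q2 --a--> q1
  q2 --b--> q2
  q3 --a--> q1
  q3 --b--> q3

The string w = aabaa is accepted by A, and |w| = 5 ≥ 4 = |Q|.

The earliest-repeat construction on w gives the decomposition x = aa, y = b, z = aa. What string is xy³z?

aabbbaa

xy^3z = aa·b·b·b·aa = aabbbaa.
Reading y = b takes A from q2 back to q2, so after x·y·y·y the machine is still in q2, and z then leads to the accepting state q2. Hence aabbbaa ∈ L(A).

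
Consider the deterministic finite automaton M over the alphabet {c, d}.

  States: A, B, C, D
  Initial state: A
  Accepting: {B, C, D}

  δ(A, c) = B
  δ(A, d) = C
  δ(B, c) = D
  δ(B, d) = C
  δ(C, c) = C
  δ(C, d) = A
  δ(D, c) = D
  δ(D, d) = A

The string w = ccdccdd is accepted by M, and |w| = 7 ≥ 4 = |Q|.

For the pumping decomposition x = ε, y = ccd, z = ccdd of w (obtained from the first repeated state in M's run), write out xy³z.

xy^3z = ε·ccd·ccd·ccd·ccdd = ccdccdccdccdd.
Reading y = ccd takes M from A back to A, so after x·y·y·y the machine is still in A, and z then leads to the accepting state C. Hence ccdccdccdccdd ∈ L(M).

ccdccdccdccdd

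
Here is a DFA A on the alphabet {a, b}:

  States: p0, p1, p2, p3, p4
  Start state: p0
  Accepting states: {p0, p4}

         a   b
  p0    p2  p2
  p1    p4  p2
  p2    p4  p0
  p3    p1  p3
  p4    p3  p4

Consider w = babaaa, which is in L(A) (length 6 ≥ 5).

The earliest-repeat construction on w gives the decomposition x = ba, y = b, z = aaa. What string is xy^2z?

xy^2z = ba·b·b·aaa = babbaaa.
Reading y = b takes A from p4 back to p4, so after x·y·y the machine is still in p4, and z then leads to the accepting state p4. Hence babbaaa ∈ L(A).

babbaaa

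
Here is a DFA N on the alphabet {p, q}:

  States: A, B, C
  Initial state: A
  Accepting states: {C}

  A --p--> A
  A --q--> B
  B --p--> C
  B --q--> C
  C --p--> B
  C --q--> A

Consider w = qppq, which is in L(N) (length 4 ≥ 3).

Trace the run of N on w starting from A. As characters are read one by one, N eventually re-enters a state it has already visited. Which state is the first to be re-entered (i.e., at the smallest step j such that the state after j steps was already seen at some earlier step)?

B

State sequence: A -q-> B -p-> C -p-> B -q-> C
First repeat at step 3: B was already visited.

The earliest repeat is at step j = 3: N is in B, which it already visited at step i = 1.
The DFA has 3 states, so the proof of the pumping lemma guarantees a repeated state among the first 3+1 visited; the segment between the two visits is the pumpable y.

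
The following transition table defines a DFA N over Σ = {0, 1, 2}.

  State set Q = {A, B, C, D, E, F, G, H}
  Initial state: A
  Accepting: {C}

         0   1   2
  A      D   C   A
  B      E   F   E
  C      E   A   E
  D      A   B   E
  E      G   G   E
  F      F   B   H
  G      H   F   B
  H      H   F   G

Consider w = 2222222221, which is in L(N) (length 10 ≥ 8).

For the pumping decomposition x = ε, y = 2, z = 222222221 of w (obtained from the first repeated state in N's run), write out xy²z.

xy^2z = ε·2·2·222222221 = 22222222221.
Reading y = 2 takes N from A back to A, so after x·y·y the machine is still in A, and z then leads to the accepting state C. Hence 22222222221 ∈ L(N).

22222222221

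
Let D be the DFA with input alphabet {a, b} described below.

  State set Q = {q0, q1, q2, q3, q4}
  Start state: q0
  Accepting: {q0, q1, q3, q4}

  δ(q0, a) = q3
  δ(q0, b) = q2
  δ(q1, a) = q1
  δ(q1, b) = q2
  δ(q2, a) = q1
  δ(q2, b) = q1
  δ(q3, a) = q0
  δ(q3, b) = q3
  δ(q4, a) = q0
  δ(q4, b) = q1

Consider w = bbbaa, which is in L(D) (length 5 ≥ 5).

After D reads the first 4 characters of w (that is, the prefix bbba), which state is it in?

Run of D on the first 4 characters of w = b b b a:
  step 0: q0  (start)
  step 1: q2  (read b: q0→q2)
  step 2: q1  (read b: q2→q1)
  step 3: q2  (read b: q1→q2)
  step 4: q1  (read a: q2→q1)

After reading 4 characters, D is in state q1.

q1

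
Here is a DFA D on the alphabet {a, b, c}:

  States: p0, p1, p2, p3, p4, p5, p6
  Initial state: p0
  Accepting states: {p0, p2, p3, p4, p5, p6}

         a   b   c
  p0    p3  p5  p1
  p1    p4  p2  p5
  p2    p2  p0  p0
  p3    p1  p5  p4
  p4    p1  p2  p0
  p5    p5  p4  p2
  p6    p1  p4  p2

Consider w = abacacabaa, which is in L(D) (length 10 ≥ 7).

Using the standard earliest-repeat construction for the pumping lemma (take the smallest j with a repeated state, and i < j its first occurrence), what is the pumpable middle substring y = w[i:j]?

State sequence: p0 -a-> p3 -b-> p5 -a-> p5 -c-> p2 -a-> p2 -c-> p0 -a-> p3 -b-> p5 -a-> p5 -a-> p5
First repeat at step 3: p5 was already visited.

So i = 2, j = 3, giving x = w[0:2] = ab, y = w[2:3] = a, z = w[3:10] = cacabaa.
Check: |xy| = 3 ≤ 7 and |y| = 1 ≥ 1. Reading y takes D from p5 back to p5, so every xyⁱz is accepted.

a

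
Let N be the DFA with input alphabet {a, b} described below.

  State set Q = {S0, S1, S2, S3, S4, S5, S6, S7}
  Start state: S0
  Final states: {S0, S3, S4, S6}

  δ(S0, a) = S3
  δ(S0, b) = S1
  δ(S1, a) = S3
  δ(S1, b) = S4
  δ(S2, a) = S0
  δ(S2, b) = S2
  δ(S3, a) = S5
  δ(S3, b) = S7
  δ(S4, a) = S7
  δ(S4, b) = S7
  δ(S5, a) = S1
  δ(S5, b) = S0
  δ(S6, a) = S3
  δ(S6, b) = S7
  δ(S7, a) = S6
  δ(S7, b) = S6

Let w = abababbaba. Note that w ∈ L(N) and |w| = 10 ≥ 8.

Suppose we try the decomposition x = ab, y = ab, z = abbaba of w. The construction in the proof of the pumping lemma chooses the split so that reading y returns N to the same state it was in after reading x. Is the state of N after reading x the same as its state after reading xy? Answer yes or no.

State sequence: S0 -a-> S3 -b-> S7 -a-> S6 -b-> S7

After x (step 2): S7. After xy (step 4): S7.
They match, so y = ab drives N around a cycle from S7 back to itself; pumping y any number of times keeps N in S7 before reading z, and xyⁱz ∈ L(N) for every i ≥ 0.

yes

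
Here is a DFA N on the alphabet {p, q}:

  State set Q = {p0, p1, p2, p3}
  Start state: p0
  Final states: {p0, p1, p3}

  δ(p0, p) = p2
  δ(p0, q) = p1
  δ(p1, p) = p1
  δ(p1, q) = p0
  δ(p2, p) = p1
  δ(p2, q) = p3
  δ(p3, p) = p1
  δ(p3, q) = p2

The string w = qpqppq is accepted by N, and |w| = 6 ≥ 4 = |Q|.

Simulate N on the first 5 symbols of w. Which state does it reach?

State sequence: p0 -q-> p1 -p-> p1 -q-> p0 -p-> p2 -p-> p1

After reading 5 characters, N is in state p1.

p1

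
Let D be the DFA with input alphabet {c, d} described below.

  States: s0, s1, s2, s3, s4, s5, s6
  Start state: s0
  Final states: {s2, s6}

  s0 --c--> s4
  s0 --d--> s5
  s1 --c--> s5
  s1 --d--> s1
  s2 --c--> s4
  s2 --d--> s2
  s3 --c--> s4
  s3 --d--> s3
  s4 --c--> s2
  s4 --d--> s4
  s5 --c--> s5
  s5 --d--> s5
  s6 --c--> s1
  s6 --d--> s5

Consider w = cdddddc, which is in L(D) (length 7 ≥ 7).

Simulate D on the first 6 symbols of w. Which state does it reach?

Run of D on the first 6 characters of w = c d d d d d:
  step 0: s0  (start)
  step 1: s4  (read c: s0→s4)
  step 2: s4  (read d: s4→s4)
  step 3: s4  (read d: s4→s4)
  step 4: s4  (read d: s4→s4)
  step 5: s4  (read d: s4→s4)
  step 6: s4  (read d: s4→s4)

After reading 6 characters, D is in state s4.

s4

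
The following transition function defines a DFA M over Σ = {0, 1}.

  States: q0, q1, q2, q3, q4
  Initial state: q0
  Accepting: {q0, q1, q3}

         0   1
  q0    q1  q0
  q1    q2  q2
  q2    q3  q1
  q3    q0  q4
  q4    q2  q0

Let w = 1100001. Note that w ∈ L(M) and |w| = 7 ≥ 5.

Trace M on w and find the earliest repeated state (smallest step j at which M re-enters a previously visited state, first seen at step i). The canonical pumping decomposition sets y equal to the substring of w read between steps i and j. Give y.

1

Run of M on w = 1 1 0 0 0 0 1:
  step 0: q0  (start)
  step 1: q0  (read 1: q0→q0)   ← first repeat (q0 seen earlier)
  step 2: q0  (read 1: q0→q0)
  step 3: q1  (read 0: q0→q1)
  step 4: q2  (read 0: q1→q2)
  step 5: q3  (read 0: q2→q3)
  step 6: q0  (read 0: q3→q0)
  step 7: q0  (read 1: q0→q0)

So i = 0, j = 1, giving x = w[0:0] = ε, y = w[0:1] = 1, z = w[1:7] = 100001.
Check: |xy| = 1 ≤ 5 and |y| = 1 ≥ 1. Reading y takes M from q0 back to q0, so every xyⁱz is accepted.
Since M has 5 states, any run of length ≥ 5 visits 5+1 states, so by pigeonhole some state repeats within the first 5 steps — that repeat gives the pumpable loop.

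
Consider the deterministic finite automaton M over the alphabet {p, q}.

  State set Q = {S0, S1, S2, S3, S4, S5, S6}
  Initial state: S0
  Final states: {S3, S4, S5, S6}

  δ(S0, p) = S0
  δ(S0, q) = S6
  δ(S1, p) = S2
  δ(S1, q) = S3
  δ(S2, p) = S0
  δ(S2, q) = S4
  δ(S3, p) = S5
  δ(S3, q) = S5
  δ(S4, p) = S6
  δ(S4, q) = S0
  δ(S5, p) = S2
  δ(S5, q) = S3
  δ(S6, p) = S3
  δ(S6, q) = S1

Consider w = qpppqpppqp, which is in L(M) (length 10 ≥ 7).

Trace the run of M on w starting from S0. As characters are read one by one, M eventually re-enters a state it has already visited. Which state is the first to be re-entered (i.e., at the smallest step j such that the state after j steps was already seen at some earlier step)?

Run of M on w = q p p p q p p p q p:
  step 0: S0  (start)
  step 1: S6  (read q: S0→S6)
  step 2: S3  (read p: S6→S3)
  step 3: S5  (read p: S3→S5)
  step 4: S2  (read p: S5→S2)
  step 5: S4  (read q: S2→S4)
  step 6: S6  (read p: S4→S6)   ← first repeat (S6 seen earlier)
  step 7: S3  (read p: S6→S3)
  step 8: S5  (read p: S3→S5)
  step 9: S3  (read q: S5→S3)
  step 10: S5  (read p: S3→S5)

The earliest repeat is at step j = 6: M is in S6, which it already visited at step i = 1.
Pumping length from the standard proof: p = 7 (the number of states). The repeated state found above gives |xy| = j ≤ 7 and |y| = j − i ≥ 1.

S6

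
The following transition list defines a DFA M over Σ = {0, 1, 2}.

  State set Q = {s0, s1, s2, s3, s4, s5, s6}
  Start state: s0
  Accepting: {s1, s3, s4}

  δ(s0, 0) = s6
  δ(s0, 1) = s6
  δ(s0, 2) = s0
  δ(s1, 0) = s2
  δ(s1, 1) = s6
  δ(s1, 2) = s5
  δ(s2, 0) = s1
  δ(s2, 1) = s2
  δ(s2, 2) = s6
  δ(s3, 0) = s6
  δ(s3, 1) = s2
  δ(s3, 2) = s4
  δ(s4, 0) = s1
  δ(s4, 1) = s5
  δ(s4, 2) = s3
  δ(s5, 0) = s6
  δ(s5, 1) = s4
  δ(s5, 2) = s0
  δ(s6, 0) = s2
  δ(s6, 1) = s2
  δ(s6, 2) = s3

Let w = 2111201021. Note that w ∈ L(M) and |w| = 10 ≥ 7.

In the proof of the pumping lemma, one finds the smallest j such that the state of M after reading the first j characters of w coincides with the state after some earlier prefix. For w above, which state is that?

s0

State sequence: s0 -2-> s0 -1-> s6 -1-> s2 -1-> s2 -2-> s6 -0-> s2 -1-> s2 -0-> s1 -2-> s5 -1-> s4
First repeat at step 1: s0 was already visited.

The earliest repeat is at step j = 1: M is in s0, which it already visited at step i = 0.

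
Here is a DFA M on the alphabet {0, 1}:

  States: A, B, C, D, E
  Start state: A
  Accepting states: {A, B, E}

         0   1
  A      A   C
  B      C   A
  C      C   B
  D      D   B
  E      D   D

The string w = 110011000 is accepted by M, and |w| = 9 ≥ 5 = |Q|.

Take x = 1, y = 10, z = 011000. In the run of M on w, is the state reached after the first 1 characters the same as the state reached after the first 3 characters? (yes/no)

yes

State sequence: A -1-> C -1-> B -0-> C

After x (step 1): C. After xy (step 3): C.
They match, so y = 10 drives M around a cycle from C back to itself; pumping y any number of times keeps M in C before reading z, and xyⁱz ∈ L(M) for every i ≥ 0.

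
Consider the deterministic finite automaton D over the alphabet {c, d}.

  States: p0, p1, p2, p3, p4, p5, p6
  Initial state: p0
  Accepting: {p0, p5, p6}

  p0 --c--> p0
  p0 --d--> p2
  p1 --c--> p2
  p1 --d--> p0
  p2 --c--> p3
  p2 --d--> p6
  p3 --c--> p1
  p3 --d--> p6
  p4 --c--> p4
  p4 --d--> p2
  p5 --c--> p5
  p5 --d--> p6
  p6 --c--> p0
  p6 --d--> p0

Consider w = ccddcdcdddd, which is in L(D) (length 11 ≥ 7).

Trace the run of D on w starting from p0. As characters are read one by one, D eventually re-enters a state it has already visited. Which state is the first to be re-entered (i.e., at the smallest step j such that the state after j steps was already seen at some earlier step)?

Run of D on w = c c d d c d c d d d d:
  step 0: p0  (start)
  step 1: p0  (read c: p0→p0)   ← first repeat (p0 seen earlier)
  step 2: p0  (read c: p0→p0)
  step 3: p2  (read d: p0→p2)
  step 4: p6  (read d: p2→p6)
  step 5: p0  (read c: p6→p0)
  step 6: p2  (read d: p0→p2)
  step 7: p3  (read c: p2→p3)
  step 8: p6  (read d: p3→p6)
  step 9: p0  (read d: p6→p0)
  step 10: p2  (read d: p0→p2)
  step 11: p6  (read d: p2→p6)

The earliest repeat is at step j = 1: D is in p0, which it already visited at step i = 0.
With |Q| = 7, pigeonhole forces a state repeat no later than step 7; the substring read between the first and second visits to that state can be pumped.

p0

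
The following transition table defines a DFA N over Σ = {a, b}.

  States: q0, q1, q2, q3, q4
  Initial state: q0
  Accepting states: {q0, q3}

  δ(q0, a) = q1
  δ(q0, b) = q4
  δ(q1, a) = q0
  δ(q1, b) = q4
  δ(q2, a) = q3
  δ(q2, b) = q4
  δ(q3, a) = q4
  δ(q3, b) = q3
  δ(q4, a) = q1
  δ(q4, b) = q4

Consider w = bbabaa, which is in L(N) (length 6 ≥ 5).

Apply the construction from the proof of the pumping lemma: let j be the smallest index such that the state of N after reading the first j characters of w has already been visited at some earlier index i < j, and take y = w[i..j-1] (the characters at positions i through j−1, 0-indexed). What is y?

b

Run of N on w = b b a b a a:
  step 0: q0  (start)
  step 1: q4  (read b: q0→q4)
  step 2: q4  (read b: q4→q4)   ← first repeat (q4 seen earlier)
  step 3: q1  (read a: q4→q1)
  step 4: q4  (read b: q1→q4)
  step 5: q1  (read a: q4→q1)
  step 6: q0  (read a: q1→q0)

So i = 1, j = 2, giving x = w[0:1] = b, y = w[1:2] = b, z = w[2:6] = abaa.
Check: |xy| = 2 ≤ 5 and |y| = 1 ≥ 1. Reading y takes N from q4 back to q4, so every xyⁱz is accepted.
Pumping length from the standard proof: p = 5 (the number of states). The repeated state found above gives |xy| = j ≤ 5 and |y| = j − i ≥ 1.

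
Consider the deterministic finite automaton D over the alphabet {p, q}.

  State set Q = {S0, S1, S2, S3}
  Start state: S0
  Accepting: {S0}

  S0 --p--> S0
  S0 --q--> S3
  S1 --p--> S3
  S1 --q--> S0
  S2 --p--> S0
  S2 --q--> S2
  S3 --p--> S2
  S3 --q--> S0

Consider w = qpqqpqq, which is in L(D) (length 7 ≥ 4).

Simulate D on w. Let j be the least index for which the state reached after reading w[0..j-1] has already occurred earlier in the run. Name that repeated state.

S2

Run of D on w = q p q q p q q:
  step 0: S0  (start)
  step 1: S3  (read q: S0→S3)
  step 2: S2  (read p: S3→S2)
  step 3: S2  (read q: S2→S2)   ← first repeat (S2 seen earlier)
  step 4: S2  (read q: S2→S2)
  step 5: S0  (read p: S2→S0)
  step 6: S3  (read q: S0→S3)
  step 7: S0  (read q: S3→S0)

The earliest repeat is at step j = 3: D is in S2, which it already visited at step i = 2.
With |Q| = 4, pigeonhole forces a state repeat no later than step 4; the substring read between the first and second visits to that state can be pumped.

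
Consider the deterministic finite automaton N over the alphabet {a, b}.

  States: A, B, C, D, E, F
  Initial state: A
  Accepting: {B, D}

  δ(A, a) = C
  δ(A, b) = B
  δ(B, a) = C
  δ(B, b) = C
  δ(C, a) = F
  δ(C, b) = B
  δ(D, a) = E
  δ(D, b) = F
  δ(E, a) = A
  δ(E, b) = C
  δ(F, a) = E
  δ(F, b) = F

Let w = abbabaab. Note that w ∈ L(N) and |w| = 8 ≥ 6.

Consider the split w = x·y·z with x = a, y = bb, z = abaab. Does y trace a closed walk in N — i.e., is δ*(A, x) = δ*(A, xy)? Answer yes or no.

yes

State sequence: A -a-> C -b-> B -b-> C

After x (step 1): C. After xy (step 3): C.
They match, so y = bb drives N around a cycle from C back to itself; pumping y any number of times keeps N in C before reading z, and xyⁱz ∈ L(N) for every i ≥ 0.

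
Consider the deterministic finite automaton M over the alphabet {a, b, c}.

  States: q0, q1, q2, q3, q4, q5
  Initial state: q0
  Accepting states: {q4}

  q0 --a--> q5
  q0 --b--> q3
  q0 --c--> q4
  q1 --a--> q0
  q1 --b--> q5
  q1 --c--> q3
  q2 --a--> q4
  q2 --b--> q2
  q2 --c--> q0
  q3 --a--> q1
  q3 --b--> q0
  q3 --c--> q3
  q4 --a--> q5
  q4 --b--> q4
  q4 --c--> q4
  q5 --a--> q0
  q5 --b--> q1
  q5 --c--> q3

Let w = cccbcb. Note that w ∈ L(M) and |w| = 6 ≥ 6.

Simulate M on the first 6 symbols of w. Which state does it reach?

q4

Run of M on the first 6 characters of w = c c c b c b:
  step 0: q0  (start)
  step 1: q4  (read c: q0→q4)
  step 2: q4  (read c: q4→q4)
  step 3: q4  (read c: q4→q4)
  step 4: q4  (read b: q4→q4)
  step 5: q4  (read c: q4→q4)
  step 6: q4  (read b: q4→q4)

After reading 6 characters, M is in state q4.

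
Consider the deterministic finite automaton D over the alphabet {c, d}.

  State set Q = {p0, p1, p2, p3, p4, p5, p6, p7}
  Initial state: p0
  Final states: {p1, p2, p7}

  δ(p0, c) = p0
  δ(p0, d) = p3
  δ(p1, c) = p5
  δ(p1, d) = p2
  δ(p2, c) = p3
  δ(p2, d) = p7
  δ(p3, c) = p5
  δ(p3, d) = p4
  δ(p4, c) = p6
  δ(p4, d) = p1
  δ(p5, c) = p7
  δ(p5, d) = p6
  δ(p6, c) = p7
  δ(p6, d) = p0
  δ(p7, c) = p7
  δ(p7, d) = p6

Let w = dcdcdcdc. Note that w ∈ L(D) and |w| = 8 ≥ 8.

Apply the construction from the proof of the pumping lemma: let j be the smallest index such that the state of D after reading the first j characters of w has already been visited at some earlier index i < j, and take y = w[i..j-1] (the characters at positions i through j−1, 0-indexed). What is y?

cd

Run of D on w = d c d c d c d c:
  step 0: p0  (start)
  step 1: p3  (read d: p0→p3)
  step 2: p5  (read c: p3→p5)
  step 3: p6  (read d: p5→p6)
  step 4: p7  (read c: p6→p7)
  step 5: p6  (read d: p7→p6)   ← first repeat (p6 seen earlier)
  step 6: p7  (read c: p6→p7)
  step 7: p6  (read d: p7→p6)
  step 8: p7  (read c: p6→p7)

So i = 3, j = 5, giving x = w[0:3] = dcd, y = w[3:5] = cd, z = w[5:8] = cdc.
Check: |xy| = 5 ≤ 8 and |y| = 2 ≥ 1. Reading y takes D from p6 back to p6, so every xyⁱz is accepted.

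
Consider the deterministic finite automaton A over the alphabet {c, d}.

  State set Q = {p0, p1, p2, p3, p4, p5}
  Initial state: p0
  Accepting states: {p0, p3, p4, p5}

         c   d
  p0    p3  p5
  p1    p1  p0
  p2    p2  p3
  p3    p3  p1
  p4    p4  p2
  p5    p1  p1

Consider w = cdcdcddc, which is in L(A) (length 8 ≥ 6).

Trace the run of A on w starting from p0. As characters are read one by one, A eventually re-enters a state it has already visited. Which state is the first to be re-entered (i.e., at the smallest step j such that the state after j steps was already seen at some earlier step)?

p1

State sequence: p0 -c-> p3 -d-> p1 -c-> p1 -d-> p0 -c-> p3 -d-> p1 -d-> p0 -c-> p3
First repeat at step 3: p1 was already visited.

The earliest repeat is at step j = 3: A is in p1, which it already visited at step i = 2.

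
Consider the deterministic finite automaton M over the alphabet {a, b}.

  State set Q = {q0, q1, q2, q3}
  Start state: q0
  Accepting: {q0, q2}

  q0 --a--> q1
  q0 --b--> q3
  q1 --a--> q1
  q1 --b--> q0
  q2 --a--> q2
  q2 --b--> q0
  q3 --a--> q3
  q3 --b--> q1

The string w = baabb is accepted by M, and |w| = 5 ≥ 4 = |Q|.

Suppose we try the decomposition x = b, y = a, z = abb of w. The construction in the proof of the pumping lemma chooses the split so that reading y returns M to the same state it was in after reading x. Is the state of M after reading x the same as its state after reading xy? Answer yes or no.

State sequence: q0 -b-> q3 -a-> q3

After x (step 1): q3. After xy (step 2): q3.
They match, so y = a drives M around a cycle from q3 back to itself; pumping y any number of times keeps M in q3 before reading z, and xyⁱz ∈ L(M) for every i ≥ 0.

yes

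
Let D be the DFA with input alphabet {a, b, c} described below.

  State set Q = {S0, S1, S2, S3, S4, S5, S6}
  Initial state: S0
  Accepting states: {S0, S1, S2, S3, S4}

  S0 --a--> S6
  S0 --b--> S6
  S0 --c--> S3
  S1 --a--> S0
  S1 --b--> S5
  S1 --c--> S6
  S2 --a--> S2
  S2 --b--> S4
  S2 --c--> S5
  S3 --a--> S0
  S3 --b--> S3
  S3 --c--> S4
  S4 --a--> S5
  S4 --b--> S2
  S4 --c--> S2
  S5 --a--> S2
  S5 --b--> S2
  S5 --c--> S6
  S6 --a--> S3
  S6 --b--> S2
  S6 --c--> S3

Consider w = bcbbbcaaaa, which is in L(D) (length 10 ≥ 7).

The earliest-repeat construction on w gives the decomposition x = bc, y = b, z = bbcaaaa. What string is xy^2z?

bcbbbbcaaaa

xy^2z = bc·b·b·bbcaaaa = bcbbbbcaaaa.
Reading y = b takes D from S3 back to S3, so after x·y·y the machine is still in S3, and z then leads to the accepting state S2. Hence bcbbbbcaaaa ∈ L(D).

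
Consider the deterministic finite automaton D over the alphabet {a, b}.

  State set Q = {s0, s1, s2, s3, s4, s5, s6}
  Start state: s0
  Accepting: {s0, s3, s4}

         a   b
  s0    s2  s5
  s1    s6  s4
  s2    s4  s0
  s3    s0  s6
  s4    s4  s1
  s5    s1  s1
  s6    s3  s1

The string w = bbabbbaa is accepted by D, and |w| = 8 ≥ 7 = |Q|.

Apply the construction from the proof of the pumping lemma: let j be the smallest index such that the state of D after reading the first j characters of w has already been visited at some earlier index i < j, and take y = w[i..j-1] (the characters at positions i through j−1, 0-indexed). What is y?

ab

State sequence: s0 -b-> s5 -b-> s1 -a-> s6 -b-> s1 -b-> s4 -b-> s1 -a-> s6 -a-> s3
First repeat at step 4: s1 was already visited.

So i = 2, j = 4, giving x = w[0:2] = bb, y = w[2:4] = ab, z = w[4:8] = bbaa.
Check: |xy| = 4 ≤ 7 and |y| = 2 ≥ 1. Reading y takes D from s1 back to s1, so every xyⁱz is accepted.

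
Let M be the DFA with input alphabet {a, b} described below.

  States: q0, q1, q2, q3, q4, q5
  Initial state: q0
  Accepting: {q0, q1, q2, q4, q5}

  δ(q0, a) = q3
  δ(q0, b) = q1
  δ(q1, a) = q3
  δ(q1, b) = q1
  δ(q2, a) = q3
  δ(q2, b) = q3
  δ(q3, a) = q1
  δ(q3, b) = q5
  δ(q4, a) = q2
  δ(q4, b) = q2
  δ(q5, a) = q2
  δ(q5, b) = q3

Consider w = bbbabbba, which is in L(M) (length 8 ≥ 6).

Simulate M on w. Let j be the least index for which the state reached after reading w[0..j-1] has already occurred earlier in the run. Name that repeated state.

q1

Run of M on w = b b b a b b b a:
  step 0: q0  (start)
  step 1: q1  (read b: q0→q1)
  step 2: q1  (read b: q1→q1)   ← first repeat (q1 seen earlier)
  step 3: q1  (read b: q1→q1)
  step 4: q3  (read a: q1→q3)
  step 5: q5  (read b: q3→q5)
  step 6: q3  (read b: q5→q3)
  step 7: q5  (read b: q3→q5)
  step 8: q2  (read a: q5→q2)

The earliest repeat is at step j = 2: M is in q1, which it already visited at step i = 1.
Pumping length from the standard proof: p = 6 (the number of states). The repeated state found above gives |xy| = j ≤ 6 and |y| = j − i ≥ 1.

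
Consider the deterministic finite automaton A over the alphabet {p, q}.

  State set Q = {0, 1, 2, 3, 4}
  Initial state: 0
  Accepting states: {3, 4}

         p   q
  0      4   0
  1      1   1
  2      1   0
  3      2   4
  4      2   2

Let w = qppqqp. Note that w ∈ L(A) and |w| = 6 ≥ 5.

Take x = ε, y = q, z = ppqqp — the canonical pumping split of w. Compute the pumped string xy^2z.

xy^2z = ε·q·q·ppqqp = qqppqqp.
Reading y = q takes A from 0 back to 0, so after x·y·y the machine is still in 0, and z then leads to the accepting state 4. Hence qqppqqp ∈ L(A).

qqppqqp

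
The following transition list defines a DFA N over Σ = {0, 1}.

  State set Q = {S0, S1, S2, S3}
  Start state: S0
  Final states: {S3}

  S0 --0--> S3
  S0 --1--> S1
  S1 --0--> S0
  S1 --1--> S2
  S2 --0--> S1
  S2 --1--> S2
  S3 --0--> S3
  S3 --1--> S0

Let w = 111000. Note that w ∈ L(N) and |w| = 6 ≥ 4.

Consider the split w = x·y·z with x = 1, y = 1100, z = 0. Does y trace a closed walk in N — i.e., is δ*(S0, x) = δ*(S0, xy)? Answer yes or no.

no

Run of N on the first 5 characters of w = 1 1 1 0 0:
  step 0: S0  (start)
  step 1: S1  (read 1: S0→S1)
  step 2: S2  (read 1: S1→S2)
  step 3: S2  (read 1: S2→S2)
  step 4: S1  (read 0: S2→S1)
  step 5: S0  (read 0: S1→S0)

After x (step 1): S1. After xy (step 5): S0.
They differ (S1 ≠ S0), so y is not a cycle from the state after x; this split is not the one the pumping-lemma construction produces, and pumping y need not keep the string in L(N).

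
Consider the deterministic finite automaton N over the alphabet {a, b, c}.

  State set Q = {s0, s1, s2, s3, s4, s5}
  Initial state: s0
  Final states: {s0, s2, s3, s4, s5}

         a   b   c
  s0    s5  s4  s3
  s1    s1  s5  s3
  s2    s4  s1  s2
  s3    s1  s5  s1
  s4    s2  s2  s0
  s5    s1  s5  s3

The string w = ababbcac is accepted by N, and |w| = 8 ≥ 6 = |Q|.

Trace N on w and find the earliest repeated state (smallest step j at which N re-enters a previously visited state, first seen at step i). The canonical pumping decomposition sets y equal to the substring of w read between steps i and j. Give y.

b

State sequence: s0 -a-> s5 -b-> s5 -a-> s1 -b-> s5 -b-> s5 -c-> s3 -a-> s1 -c-> s3
First repeat at step 2: s5 was already visited.

So i = 1, j = 2, giving x = w[0:1] = a, y = w[1:2] = b, z = w[2:8] = abbcac.
Check: |xy| = 2 ≤ 6 and |y| = 1 ≥ 1. Reading y takes N from s5 back to s5, so every xyⁱz is accepted.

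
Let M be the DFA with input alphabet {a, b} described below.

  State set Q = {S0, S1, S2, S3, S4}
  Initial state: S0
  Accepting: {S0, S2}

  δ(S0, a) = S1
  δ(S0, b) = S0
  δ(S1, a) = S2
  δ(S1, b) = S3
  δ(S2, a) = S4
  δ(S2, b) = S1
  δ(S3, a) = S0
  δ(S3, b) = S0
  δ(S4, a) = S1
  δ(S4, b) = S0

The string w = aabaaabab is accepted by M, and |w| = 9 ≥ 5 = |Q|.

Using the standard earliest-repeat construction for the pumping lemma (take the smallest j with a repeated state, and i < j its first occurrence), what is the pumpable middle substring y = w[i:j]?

Run of M on w = a a b a a a b a b:
  step 0: S0  (start)
  step 1: S1  (read a: S0→S1)
  step 2: S2  (read a: S1→S2)
  step 3: S1  (read b: S2→S1)   ← first repeat (S1 seen earlier)
  step 4: S2  (read a: S1→S2)
  step 5: S4  (read a: S2→S4)
  step 6: S1  (read a: S4→S1)
  step 7: S3  (read b: S1→S3)
  step 8: S0  (read a: S3→S0)
  step 9: S0  (read b: S0→S0)

So i = 1, j = 3, giving x = w[0:1] = a, y = w[1:3] = ab, z = w[3:9] = aaabab.
Check: |xy| = 3 ≤ 5 and |y| = 2 ≥ 1. Reading y takes M from S1 back to S1, so every xyⁱz is accepted.

ab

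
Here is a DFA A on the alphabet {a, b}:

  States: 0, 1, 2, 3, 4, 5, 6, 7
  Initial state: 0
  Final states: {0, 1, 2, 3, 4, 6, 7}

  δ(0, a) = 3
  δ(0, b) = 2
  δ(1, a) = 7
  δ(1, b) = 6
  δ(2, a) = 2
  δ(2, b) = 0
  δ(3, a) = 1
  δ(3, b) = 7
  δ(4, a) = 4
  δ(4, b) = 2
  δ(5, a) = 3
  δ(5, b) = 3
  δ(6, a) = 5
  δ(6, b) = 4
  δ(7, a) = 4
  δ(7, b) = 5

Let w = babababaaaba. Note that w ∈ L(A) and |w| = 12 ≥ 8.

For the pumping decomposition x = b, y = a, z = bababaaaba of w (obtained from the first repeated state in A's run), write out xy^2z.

xy^2z = b·a·a·bababaaaba = baabababaaaba.
Reading y = a takes A from 2 back to 2, so after x·y·y the machine is still in 2, and z then leads to the accepting state 3. Hence baabababaaaba ∈ L(A).

baabababaaaba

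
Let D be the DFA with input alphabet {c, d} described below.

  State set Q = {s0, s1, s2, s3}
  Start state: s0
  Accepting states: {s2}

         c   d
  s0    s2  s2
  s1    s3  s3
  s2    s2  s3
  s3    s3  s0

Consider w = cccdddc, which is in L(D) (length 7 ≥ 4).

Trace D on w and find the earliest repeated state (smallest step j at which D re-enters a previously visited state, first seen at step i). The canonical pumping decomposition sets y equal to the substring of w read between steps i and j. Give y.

c

Run of D on w = c c c d d d c:
  step 0: s0  (start)
  step 1: s2  (read c: s0→s2)
  step 2: s2  (read c: s2→s2)   ← first repeat (s2 seen earlier)
  step 3: s2  (read c: s2→s2)
  step 4: s3  (read d: s2→s3)
  step 5: s0  (read d: s3→s0)
  step 6: s2  (read d: s0→s2)
  step 7: s2  (read c: s2→s2)

So i = 1, j = 2, giving x = w[0:1] = c, y = w[1:2] = c, z = w[2:7] = cdddc.
Check: |xy| = 2 ≤ 4 and |y| = 1 ≥ 1. Reading y takes D from s2 back to s2, so every xyⁱz is accepted.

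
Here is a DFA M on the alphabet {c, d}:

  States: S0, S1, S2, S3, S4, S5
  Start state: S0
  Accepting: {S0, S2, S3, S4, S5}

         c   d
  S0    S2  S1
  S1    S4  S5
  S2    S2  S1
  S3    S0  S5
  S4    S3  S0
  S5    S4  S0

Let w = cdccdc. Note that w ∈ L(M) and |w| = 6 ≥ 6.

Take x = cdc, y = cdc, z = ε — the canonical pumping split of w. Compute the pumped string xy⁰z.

xy⁰z = xz = cdc·ε = cdc.
Reading y = cdc takes M from S4 back to S4, so after x the machine is still in S4, and z then leads to the accepting state S4. Hence cdc ∈ L(M).

cdc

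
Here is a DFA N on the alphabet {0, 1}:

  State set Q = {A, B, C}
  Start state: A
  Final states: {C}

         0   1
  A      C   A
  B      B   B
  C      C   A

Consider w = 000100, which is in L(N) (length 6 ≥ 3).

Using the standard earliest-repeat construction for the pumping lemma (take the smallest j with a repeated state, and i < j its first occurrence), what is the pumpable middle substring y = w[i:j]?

0

State sequence: A -0-> C -0-> C -0-> C -1-> A -0-> C -0-> C
First repeat at step 2: C was already visited.

So i = 1, j = 2, giving x = w[0:1] = 0, y = w[1:2] = 0, z = w[2:6] = 0100.
Check: |xy| = 2 ≤ 3 and |y| = 1 ≥ 1. Reading y takes N from C back to C, so every xyⁱz is accepted.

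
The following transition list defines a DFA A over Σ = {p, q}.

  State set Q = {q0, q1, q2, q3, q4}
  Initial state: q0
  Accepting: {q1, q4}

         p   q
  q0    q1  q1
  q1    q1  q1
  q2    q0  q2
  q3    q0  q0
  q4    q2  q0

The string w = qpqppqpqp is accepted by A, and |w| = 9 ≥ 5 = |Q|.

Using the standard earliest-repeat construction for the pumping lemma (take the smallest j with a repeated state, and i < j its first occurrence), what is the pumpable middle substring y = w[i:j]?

p

State sequence: q0 -q-> q1 -p-> q1 -q-> q1 -p-> q1 -p-> q1 -q-> q1 -p-> q1 -q-> q1 -p-> q1
First repeat at step 2: q1 was already visited.

So i = 1, j = 2, giving x = w[0:1] = q, y = w[1:2] = p, z = w[2:9] = qppqpqp.
Check: |xy| = 2 ≤ 5 and |y| = 1 ≥ 1. Reading y takes A from q1 back to q1, so every xyⁱz is accepted.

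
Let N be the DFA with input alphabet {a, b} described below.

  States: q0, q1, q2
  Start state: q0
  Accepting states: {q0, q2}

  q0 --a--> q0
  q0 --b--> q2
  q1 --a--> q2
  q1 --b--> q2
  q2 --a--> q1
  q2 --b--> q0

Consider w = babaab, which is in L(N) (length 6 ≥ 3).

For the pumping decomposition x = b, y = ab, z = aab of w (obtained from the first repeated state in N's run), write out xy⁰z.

baab

xy⁰z = xz = b·aab = baab.
Reading y = ab takes N from q2 back to q2, so after x the machine is still in q2, and z then leads to the accepting state q0. Hence baab ∈ L(N).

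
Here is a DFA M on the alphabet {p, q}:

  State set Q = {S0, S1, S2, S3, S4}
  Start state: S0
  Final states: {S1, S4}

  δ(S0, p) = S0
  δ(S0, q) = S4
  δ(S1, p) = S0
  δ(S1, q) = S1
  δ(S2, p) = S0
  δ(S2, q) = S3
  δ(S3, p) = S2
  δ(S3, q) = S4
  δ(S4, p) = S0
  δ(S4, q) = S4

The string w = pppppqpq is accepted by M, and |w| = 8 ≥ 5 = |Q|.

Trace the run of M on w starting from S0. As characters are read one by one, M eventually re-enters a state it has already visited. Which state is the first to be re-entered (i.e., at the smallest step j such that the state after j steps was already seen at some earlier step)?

S0

Run of M on w = p p p p p q p q:
  step 0: S0  (start)
  step 1: S0  (read p: S0→S0)   ← first repeat (S0 seen earlier)
  step 2: S0  (read p: S0→S0)
  step 3: S0  (read p: S0→S0)
  step 4: S0  (read p: S0→S0)
  step 5: S0  (read p: S0→S0)
  step 6: S4  (read q: S0→S4)
  step 7: S0  (read p: S4→S0)
  step 8: S4  (read q: S0→S4)

The earliest repeat is at step j = 1: M is in S0, which it already visited at step i = 0.
Pumping length from the standard proof: p = 5 (the number of states). The repeated state found above gives |xy| = j ≤ 5 and |y| = j − i ≥ 1.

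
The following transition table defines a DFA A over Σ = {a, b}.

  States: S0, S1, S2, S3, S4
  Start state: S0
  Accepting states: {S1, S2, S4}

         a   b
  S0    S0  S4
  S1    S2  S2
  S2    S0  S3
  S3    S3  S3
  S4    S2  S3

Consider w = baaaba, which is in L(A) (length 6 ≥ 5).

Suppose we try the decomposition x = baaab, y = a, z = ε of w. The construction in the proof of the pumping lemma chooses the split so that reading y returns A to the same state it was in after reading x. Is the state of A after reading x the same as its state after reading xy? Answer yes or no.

no

Run of A on the first 6 characters of w = b a a a b a:
  step 0: S0  (start)
  step 1: S4  (read b: S0→S4)
  step 2: S2  (read a: S4→S2)
  step 3: S0  (read a: S2→S0)
  step 4: S0  (read a: S0→S0)
  step 5: S4  (read b: S0→S4)
  step 6: S2  (read a: S4→S2)

After x (step 5): S4. After xy (step 6): S2.
They differ (S4 ≠ S2), so y is not a cycle from the state after x; this split is not the one the pumping-lemma construction produces, and pumping y need not keep the string in L(A).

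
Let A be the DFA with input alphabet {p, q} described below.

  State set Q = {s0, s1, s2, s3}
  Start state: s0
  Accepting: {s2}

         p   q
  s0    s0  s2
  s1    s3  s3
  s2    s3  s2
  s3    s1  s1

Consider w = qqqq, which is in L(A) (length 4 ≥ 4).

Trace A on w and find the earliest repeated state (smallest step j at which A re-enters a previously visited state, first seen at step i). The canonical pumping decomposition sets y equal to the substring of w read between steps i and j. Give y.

q

State sequence: s0 -q-> s2 -q-> s2 -q-> s2 -q-> s2
First repeat at step 2: s2 was already visited.

So i = 1, j = 2, giving x = w[0:1] = q, y = w[1:2] = q, z = w[2:4] = qq.
Check: |xy| = 2 ≤ 4 and |y| = 1 ≥ 1. Reading y takes A from s2 back to s2, so every xyⁱz is accepted.
Since A has 4 states, any run of length ≥ 4 visits 4+1 states, so by pigeonhole some state repeats within the first 4 steps — that repeat gives the pumpable loop.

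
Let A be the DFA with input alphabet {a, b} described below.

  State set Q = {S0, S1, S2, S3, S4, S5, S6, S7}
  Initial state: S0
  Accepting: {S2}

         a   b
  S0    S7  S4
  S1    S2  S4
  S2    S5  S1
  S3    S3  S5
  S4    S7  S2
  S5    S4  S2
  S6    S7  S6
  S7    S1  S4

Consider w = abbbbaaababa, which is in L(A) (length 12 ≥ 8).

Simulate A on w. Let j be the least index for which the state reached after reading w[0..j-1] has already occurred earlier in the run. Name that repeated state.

State sequence: S0 -a-> S7 -b-> S4 -b-> S2 -b-> S1 -b-> S4 -a-> S7 -a-> S1 -a-> S2 -b-> S1 -a-> S2 -b-> S1 -a-> S2
First repeat at step 5: S4 was already visited.

The earliest repeat is at step j = 5: A is in S4, which it already visited at step i = 2.
With |Q| = 8, pigeonhole forces a state repeat no later than step 8; the substring read between the first and second visits to that state can be pumped.

S4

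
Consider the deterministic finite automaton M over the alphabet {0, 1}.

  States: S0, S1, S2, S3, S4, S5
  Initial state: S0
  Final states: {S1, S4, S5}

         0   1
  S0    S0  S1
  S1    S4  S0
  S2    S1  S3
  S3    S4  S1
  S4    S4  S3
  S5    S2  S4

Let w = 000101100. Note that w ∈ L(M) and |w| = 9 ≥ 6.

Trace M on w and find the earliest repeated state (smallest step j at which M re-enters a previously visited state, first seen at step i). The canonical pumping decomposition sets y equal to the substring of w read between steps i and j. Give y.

0

Run of M on w = 0 0 0 1 0 1 1 0 0:
  step 0: S0  (start)
  step 1: S0  (read 0: S0→S0)   ← first repeat (S0 seen earlier)
  step 2: S0  (read 0: S0→S0)
  step 3: S0  (read 0: S0→S0)
  step 4: S1  (read 1: S0→S1)
  step 5: S4  (read 0: S1→S4)
  step 6: S3  (read 1: S4→S3)
  step 7: S1  (read 1: S3→S1)
  step 8: S4  (read 0: S1→S4)
  step 9: S4  (read 0: S4→S4)

So i = 0, j = 1, giving x = w[0:0] = ε, y = w[0:1] = 0, z = w[1:9] = 00101100.
Check: |xy| = 1 ≤ 6 and |y| = 1 ≥ 1. Reading y takes M from S0 back to S0, so every xyⁱz is accepted.
The DFA has 6 states, so the proof of the pumping lemma guarantees a repeated state among the first 6+1 visited; the segment between the two visits is the pumpable y.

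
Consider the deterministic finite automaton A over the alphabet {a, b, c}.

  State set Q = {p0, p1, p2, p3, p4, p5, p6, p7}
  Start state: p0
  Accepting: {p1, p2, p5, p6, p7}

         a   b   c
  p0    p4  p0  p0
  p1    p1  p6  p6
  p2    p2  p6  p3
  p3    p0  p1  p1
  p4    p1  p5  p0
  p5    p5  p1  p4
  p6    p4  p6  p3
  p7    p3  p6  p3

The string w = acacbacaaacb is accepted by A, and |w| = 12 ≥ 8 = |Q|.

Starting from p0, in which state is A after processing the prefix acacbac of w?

p0

Run of A on the first 7 characters of w = a c a c b a c:
  step 0: p0  (start)
  step 1: p4  (read a: p0→p4)
  step 2: p0  (read c: p4→p0)
  step 3: p4  (read a: p0→p4)
  step 4: p0  (read c: p4→p0)
  step 5: p0  (read b: p0→p0)
  step 6: p4  (read a: p0→p4)
  step 7: p0  (read c: p4→p0)

After reading 7 characters, A is in state p0.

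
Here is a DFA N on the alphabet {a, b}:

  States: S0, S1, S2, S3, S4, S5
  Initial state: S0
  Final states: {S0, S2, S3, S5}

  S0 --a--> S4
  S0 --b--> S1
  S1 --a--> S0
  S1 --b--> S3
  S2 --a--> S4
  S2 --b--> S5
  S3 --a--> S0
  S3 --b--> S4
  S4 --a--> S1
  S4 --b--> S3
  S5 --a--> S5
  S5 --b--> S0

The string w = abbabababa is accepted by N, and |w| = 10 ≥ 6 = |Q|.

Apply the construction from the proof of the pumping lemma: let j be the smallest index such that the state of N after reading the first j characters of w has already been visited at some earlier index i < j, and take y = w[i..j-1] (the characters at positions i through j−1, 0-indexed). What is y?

Run of N on w = a b b a b a b a b a:
  step 0: S0  (start)
  step 1: S4  (read a: S0→S4)
  step 2: S3  (read b: S4→S3)
  step 3: S4  (read b: S3→S4)   ← first repeat (S4 seen earlier)
  step 4: S1  (read a: S4→S1)
  step 5: S3  (read b: S1→S3)
  step 6: S0  (read a: S3→S0)
  step 7: S1  (read b: S0→S1)
  step 8: S0  (read a: S1→S0)
  step 9: S1  (read b: S0→S1)
  step 10: S0  (read a: S1→S0)

So i = 1, j = 3, giving x = w[0:1] = a, y = w[1:3] = bb, z = w[3:10] = abababa.
Check: |xy| = 3 ≤ 6 and |y| = 2 ≥ 1. Reading y takes N from S4 back to S4, so every xyⁱz is accepted.

bb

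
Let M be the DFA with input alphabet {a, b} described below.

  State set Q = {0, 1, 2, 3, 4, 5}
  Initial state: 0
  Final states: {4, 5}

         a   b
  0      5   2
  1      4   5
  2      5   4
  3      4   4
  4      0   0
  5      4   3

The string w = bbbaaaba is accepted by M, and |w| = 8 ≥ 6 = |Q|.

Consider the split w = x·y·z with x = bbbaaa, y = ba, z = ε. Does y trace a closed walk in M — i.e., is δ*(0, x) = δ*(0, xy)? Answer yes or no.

State sequence: 0 -b-> 2 -b-> 4 -b-> 0 -a-> 5 -a-> 4 -a-> 0 -b-> 2 -a-> 5

After x (step 6): 0. After xy (step 8): 5.
They differ (0 ≠ 5), so y is not a cycle from the state after x; this split is not the one the pumping-lemma construction produces, and pumping y need not keep the string in L(M).

no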